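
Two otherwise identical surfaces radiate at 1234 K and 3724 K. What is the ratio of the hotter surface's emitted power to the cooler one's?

ratio ≈ 82.9

P ∝ T⁴, so the ratio is (3724/1234)⁴ = (3.018)⁴ = 82.9.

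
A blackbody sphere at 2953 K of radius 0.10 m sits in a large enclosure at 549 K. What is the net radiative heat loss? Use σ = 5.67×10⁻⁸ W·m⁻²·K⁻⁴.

Q ≈ 5.41×10^5 W

A = 4πr² = 4π × (0.10)² = 0.126 m².
Q = σA(T⁴ − T_s⁴). T⁴ − T_s⁴ = (2953)⁴ − (549)⁴ = 7.60×10^13 − 9.08×10^10 = 7.60×10^13 K⁴.
Q = 5.67×10⁻⁸ × 0.126 × 7.60×10^13 = 5.41×10^5 W.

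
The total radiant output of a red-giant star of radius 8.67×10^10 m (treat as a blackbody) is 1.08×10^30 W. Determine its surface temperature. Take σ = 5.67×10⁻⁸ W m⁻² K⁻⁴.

A = 4πr² = 4π × (8.67×10^10)² = 9.45×10^22 m².
From P = σAT⁴, T = (P / σA)^(1/4) = (1.08×10^30 / (5.67×10⁻⁸ × 9.45×10^22))^(1/4).
T = (2.02×10^14)^(1/4) = 3770 K.

T ≈ 3770 K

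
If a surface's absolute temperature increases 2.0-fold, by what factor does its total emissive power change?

factor ≈ 16.0

P ∝ T⁴, so the power scales as (2.0)⁴ = 16.0.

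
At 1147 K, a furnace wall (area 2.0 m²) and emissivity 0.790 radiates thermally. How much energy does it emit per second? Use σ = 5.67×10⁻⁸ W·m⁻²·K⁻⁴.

P ≈ 1.55×10^5 W

Stefan–Boltzmann: P = εσAT⁴ = 0.790 × 5.67×10⁻⁸ × 2.00 × (1147)⁴ = 0.790 × 5.67×10⁻⁸ × 2.00 × 1.73×10^12.
P = 1.55×10^5 W.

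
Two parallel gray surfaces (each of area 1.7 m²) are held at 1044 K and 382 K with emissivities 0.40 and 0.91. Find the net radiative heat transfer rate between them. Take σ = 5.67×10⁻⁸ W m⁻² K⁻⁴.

Q ≈ 43300 W

For two large parallel gray plates, q = σ(T₁⁴ − T₂⁴) / (1/ε₁ + 1/ε₂ − 1).
1/ε₁ + 1/ε₂ − 1 = 1/0.40 + 1/0.91 − 1 = 2.599.
T₁⁴ − T₂⁴ = 1.19×10^12 − 2.13×10^10 = 1.17×10^12 K⁴.
q = 5.67×10⁻⁸ × 1.17×10^12 / 2.599 = 25500 W/m².
Q = q·A = 25500 × 1.7 = 43300 W.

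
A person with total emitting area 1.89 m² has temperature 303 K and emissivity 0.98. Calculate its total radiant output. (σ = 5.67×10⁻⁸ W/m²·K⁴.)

P ≈ 885 W

Stefan–Boltzmann: P = εσAT⁴ = 0.98 × 5.67×10⁻⁸ × 1.89 × (303)⁴ = 0.98 × 5.67×10⁻⁸ × 1.89 × 8.43×10^9.
P = 885 W.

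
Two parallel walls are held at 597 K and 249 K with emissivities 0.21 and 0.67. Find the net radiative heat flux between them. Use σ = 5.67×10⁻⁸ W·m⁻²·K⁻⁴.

For two large parallel gray plates, q = σ(T₁⁴ − T₂⁴) / (1/ε₁ + 1/ε₂ − 1).
1/ε₁ + 1/ε₂ − 1 = 1/0.21 + 1/0.67 − 1 = 5.254.
T₁⁴ − T₂⁴ = 1.27×10^11 − 3.84×10^9 = 1.23×10^11 K⁴.
q = 5.67×10⁻⁸ × 1.23×10^11 / 5.254 = 1330 W/m².

q ≈ 1330 W/m²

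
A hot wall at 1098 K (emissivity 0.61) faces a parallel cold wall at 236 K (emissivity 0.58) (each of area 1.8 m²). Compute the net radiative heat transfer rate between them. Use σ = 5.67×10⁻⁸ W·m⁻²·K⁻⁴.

Q ≈ 62600 W

For two large parallel gray plates, q = σ(T₁⁴ − T₂⁴) / (1/ε₁ + 1/ε₂ − 1).
1/ε₁ + 1/ε₂ − 1 = 1/0.61 + 1/0.58 − 1 = 2.363.
T₁⁴ − T₂⁴ = 1.45×10^12 − 3.10×10^9 = 1.45×10^12 K⁴.
q = 5.67×10⁻⁸ × 1.45×10^12 / 2.363 = 34800 W/m².
Q = q·A = 34800 × 1.8 = 62600 W.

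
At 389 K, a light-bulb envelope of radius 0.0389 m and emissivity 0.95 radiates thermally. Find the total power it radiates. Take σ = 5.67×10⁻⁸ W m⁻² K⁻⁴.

P ≈ 23.5 W

A = 4πr² = 4π × (0.0389)² = 0.0190 m².
Stefan–Boltzmann: P = εσAT⁴ = 0.95 × 5.67×10⁻⁸ × 0.0190 × (389)⁴ = 0.95 × 5.67×10⁻⁸ × 0.0190 × 2.29×10^10.
P = 23.5 W.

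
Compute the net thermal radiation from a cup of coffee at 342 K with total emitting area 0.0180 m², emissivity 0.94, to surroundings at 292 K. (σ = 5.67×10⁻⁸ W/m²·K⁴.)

Q ≈ 6.15 W

Q = εσA(T⁴ − T_s⁴). T⁴ − T_s⁴ = (342)⁴ − (292)⁴ = 1.37×10^10 − 7.27×10^9 = 6.41×10^9 K⁴.
Q = 0.94 × 5.67×10⁻⁸ × 0.0180 × 6.41×10^9 = 6.15 W.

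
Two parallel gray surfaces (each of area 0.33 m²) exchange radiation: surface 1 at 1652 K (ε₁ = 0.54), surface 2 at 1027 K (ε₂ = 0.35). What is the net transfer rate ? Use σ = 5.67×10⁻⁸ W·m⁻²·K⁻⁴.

For two large parallel gray plates, q = σ(T₁⁴ − T₂⁴) / (1/ε₁ + 1/ε₂ − 1).
1/ε₁ + 1/ε₂ − 1 = 1/0.54 + 1/0.35 − 1 = 3.709.
T₁⁴ − T₂⁴ = 7.45×10^12 − 1.11×10^12 = 6.34×10^12 K⁴.
q = 5.67×10⁻⁸ × 6.34×10^12 / 3.709 = 96900 W/m².
Q = q·A = 96900 × 0.33 = 32000 W.

Q ≈ 32000 W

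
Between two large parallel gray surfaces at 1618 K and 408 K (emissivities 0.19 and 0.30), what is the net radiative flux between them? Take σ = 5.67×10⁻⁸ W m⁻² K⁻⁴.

For two large parallel gray plates, q = σ(T₁⁴ − T₂⁴) / (1/ε₁ + 1/ε₂ − 1).
1/ε₁ + 1/ε₂ − 1 = 1/0.19 + 1/0.30 − 1 = 7.596.
T₁⁴ − T₂⁴ = 6.85×10^12 − 2.77×10^10 = 6.83×10^12 K⁴.
q = 5.67×10⁻⁸ × 6.83×10^12 / 7.596 = 50900 W/m².

q ≈ 50900 W/m²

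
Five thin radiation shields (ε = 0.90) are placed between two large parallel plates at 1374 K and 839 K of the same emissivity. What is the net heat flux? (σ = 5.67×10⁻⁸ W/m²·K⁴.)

Each of the 6 gaps contributes resistance (2/ε − 1) = 2/0.90 − 1 = 1.222; total = 7.333.
q = σ(T₁⁴ − T₂⁴) / 7.333 = 5.67×10⁻⁸ × 3.07×10^12 / 7.333 = 23700 W/m².

q ≈ 23700 W/m²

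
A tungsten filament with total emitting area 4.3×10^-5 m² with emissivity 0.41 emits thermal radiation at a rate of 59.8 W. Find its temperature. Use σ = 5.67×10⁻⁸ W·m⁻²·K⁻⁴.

T ≈ 2780 K

From P = εσAT⁴, T = (P / εσA)^(1/4) = (59.8 / (0.41 × 5.67×10⁻⁸ × 4.30×10^-5))^(1/4).
T = (5.98×10^13)^(1/4) = 2780 K.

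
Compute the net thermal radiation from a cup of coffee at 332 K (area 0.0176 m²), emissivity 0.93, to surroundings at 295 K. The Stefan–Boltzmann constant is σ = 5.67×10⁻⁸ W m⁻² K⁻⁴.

Q = εσA(T⁴ − T_s⁴). T⁴ − T_s⁴ = (332)⁴ − (295)⁴ = 1.21×10^10 − 7.57×10^9 = 4.58×10^9 K⁴.
Q = 0.93 × 5.67×10⁻⁸ × 0.0176 × 4.58×10^9 = 4.25 W.

Q ≈ 4.25 W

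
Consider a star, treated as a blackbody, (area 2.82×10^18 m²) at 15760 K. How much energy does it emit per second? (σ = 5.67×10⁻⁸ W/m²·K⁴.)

P ≈ 9.86×10^27 W

P = σAT⁴ = 5.67×10⁻⁸ × 2.82×10^18 × (15760)⁴ = 5.67×10⁻⁸ × 2.82×10^18 × 6.17×10^16.
P = 9.86×10^27 W.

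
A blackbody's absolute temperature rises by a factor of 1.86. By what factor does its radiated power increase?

factor ≈ 12.0

P ∝ T⁴, so the power scales as (1.86)⁴ = 12.0.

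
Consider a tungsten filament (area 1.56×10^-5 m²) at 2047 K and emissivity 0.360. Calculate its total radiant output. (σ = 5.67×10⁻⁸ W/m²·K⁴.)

P ≈ 5.59 W

Stefan–Boltzmann: P = εσAT⁴ = 0.360 × 5.67×10⁻⁸ × 1.56×10^-5 × (2047)⁴ = 0.360 × 5.67×10⁻⁸ × 1.56×10^-5 × 1.76×10^13.
P = 5.59 W.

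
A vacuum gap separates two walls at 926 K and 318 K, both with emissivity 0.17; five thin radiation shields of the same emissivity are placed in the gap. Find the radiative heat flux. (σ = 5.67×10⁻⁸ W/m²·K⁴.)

q ≈ 636 W/m²

Each of the 6 gaps contributes resistance (2/ε − 1) = 2/0.17 − 1 = 10.76; total = 64.59.
q = σ(T₁⁴ − T₂⁴) / 64.59 = 5.67×10⁻⁸ × 7.25×10^11 / 64.59 = 636 W/m².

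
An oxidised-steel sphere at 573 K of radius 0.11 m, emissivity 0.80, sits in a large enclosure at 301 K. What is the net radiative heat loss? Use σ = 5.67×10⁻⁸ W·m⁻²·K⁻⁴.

A = 4πr² = 4π × (0.11)² = 0.152 m².
Q = εσA(T⁴ − T_s⁴). T⁴ − T_s⁴ = (573)⁴ − (301)⁴ = 1.08×10^11 − 8.21×10^9 = 9.96×10^10 K⁴.
Q = 0.80 × 5.67×10⁻⁸ × 0.152 × 9.96×10^10 = 687 W.

Q ≈ 687 W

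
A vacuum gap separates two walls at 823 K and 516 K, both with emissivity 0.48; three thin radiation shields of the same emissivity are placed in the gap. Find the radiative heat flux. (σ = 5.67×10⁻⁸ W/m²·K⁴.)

q ≈ 1740 W/m²

Each of the 4 gaps contributes resistance (2/ε − 1) = 2/0.48 − 1 = 3.167; total = 12.67.
q = σ(T₁⁴ − T₂⁴) / 12.67 = 5.67×10⁻⁸ × 3.88×10^11 / 12.67 = 1740 W/m².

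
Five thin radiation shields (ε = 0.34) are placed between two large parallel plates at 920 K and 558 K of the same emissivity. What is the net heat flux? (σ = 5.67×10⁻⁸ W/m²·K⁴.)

Each of the 6 gaps contributes resistance (2/ε − 1) = 2/0.34 − 1 = 4.882; total = 29.29.
q = σ(T₁⁴ − T₂⁴) / 29.29 = 5.67×10⁻⁸ × 6.19×10^11 / 29.29 = 1200 W/m².

q ≈ 1200 W/m²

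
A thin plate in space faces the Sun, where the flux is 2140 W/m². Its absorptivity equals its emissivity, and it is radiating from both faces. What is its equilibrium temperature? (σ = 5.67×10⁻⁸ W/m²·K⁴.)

T ≈ 371 K

Absorbed flux αS = emitted flux 2εσT⁴ per unit area; with α = ε this gives T = (S/2σ)^(1/4).
T = (2140 / (2 × 5.67×10⁻⁸))^(1/4) = (1.89×10^10)^(1/4).
T = 371 K.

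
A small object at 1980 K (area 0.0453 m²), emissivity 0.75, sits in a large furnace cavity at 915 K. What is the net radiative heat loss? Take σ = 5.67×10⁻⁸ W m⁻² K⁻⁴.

Q = εσA(T⁴ − T_s⁴). T⁴ − T_s⁴ = (1980)⁴ − (915)⁴ = 1.54×10^13 − 7.01×10^11 = 1.47×10^13 K⁴.
Q = 0.75 × 5.67×10⁻⁸ × 0.0453 × 1.47×10^13 = 28300 W.

Q ≈ 28300 W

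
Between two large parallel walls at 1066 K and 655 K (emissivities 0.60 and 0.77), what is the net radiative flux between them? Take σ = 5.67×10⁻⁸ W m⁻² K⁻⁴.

For two large parallel gray plates, q = σ(T₁⁴ − T₂⁴) / (1/ε₁ + 1/ε₂ − 1).
1/ε₁ + 1/ε₂ − 1 = 1/0.60 + 1/0.77 − 1 = 1.965.
T₁⁴ − T₂⁴ = 1.29×10^12 − 1.84×10^11 = 1.11×10^12 K⁴.
q = 5.67×10⁻⁸ × 1.11×10^12 / 1.965 = 31900 W/m².

q ≈ 31900 W/m²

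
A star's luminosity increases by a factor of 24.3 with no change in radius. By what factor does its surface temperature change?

factor ≈ 2.22

P ∝ T⁴ ⇒ T ∝ P^(1/4), so T scales by (24.3)^(1/4) = 2.22.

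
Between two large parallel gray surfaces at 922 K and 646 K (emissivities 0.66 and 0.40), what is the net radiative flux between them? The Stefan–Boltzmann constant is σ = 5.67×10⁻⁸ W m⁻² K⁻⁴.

q ≈ 10300 W/m²

For two large parallel gray plates, q = σ(T₁⁴ − T₂⁴) / (1/ε₁ + 1/ε₂ − 1).
1/ε₁ + 1/ε₂ − 1 = 1/0.66 + 1/0.40 − 1 = 3.015.
T₁⁴ − T₂⁴ = 7.23×10^11 − 1.74×10^11 = 5.48×10^11 K⁴.
q = 5.67×10⁻⁸ × 5.48×10^11 / 3.015 = 10300 W/m².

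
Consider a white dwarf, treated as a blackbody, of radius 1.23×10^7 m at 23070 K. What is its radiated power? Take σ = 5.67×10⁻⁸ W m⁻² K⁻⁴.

P ≈ 3.05×10^25 W

A = 4πr² = 4π × (1.23×10^7)² = 1.90×10^15 m².
P = σAT⁴ = 5.67×10⁻⁸ × 1.90×10^15 × (23070)⁴ = 5.67×10⁻⁸ × 1.90×10^15 × 2.83×10^17.
P = 3.05×10^25 W.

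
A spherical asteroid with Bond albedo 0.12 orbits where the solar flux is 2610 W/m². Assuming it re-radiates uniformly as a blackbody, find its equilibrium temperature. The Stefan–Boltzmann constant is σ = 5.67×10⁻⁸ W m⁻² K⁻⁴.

Power absorbed = (1−a)S·πR²; power emitted = 4πR²σT⁴. Equating and cancelling πR²:
T = ((1−a)S / 4σ)^(1/4) = (2300 / (4 × 5.67×10⁻⁸))^(1/4) = (1.01×10^10)^(1/4).
T = 317 K.

T ≈ 317 K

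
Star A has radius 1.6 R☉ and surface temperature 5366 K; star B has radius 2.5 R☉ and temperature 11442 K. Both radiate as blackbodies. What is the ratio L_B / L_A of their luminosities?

L_B/L_A ≈ 50.5

L = 4πR²σT⁴ ∝ R²T⁴, so L_B/L_A = (2.5/1.6)² × (11442/5366)⁴ = 2.44 × 20.7 = 50.5.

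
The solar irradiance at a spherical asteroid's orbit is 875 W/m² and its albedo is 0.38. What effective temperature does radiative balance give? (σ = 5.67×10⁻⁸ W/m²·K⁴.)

T ≈ 221 K

Power absorbed = (1−a)S·πR²; power emitted = 4πR²σT⁴. Equating and cancelling πR²:
T = ((1−a)S / 4σ)^(1/4) = (542 / (4 × 5.67×10⁻⁸))^(1/4) = (2.39×10^9)^(1/4).
T = 221 K.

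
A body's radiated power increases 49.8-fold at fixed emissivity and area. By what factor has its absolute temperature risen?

P ∝ T⁴ ⇒ T ∝ P^(1/4), so T scales by (49.8)^(1/4) = 2.66.

factor ≈ 2.66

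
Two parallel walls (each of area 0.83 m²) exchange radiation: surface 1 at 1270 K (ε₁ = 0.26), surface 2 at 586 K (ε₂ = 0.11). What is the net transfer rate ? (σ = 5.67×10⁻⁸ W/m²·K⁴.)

For two large parallel gray plates, q = σ(T₁⁴ − T₂⁴) / (1/ε₁ + 1/ε₂ − 1).
1/ε₁ + 1/ε₂ − 1 = 1/0.26 + 1/0.11 − 1 = 11.94.
T₁⁴ − T₂⁴ = 2.60×10^12 − 1.18×10^11 = 2.48×10^12 K⁴.
q = 5.67×10⁻⁸ × 2.48×10^12 / 11.94 = 11800 W/m².
Q = q·A = 11800 × 0.83 = 9790 W.

Q ≈ 9790 W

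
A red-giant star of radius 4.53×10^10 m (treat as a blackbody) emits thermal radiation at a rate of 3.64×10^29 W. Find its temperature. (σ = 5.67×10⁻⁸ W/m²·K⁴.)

A = 4πr² = 4π × (4.53×10^10)² = 2.58×10^22 m².
From P = σAT⁴, T = (P / σA)^(1/4) = (3.64×10^29 / (5.67×10⁻⁸ × 2.58×10^22))^(1/4).
T = (2.49×10^14)^(1/4) = 3970 K.

T ≈ 3970 K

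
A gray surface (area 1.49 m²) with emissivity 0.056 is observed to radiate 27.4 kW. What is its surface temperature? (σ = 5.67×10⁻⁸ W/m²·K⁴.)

T ≈ 1550 K

From P = εσAT⁴, T = (P / εσA)^(1/4) = (27400 / (0.056 × 5.67×10⁻⁸ × 1.49))^(1/4).
T = (5.79×10^12)^(1/4) = 1550 K.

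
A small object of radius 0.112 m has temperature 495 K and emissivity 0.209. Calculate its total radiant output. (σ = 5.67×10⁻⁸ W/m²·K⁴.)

A = 4πr² = 4π × (0.112)² = 0.158 m².
P = εσAT⁴ = 0.209 × 5.67×10⁻⁸ × 0.158 × (495)⁴ = 0.209 × 5.67×10⁻⁸ × 0.158 × 6.00×10^10.
P = 112 W.

P ≈ 112 W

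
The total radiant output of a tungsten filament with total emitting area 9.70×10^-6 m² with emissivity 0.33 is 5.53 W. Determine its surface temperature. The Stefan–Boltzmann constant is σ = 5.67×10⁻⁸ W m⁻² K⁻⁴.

T ≈ 2350 K

From P = εσAT⁴, T = (P / εσA)^(1/4) = (5.53 / (0.33 × 5.67×10⁻⁸ × 9.70×10^-6))^(1/4).
T = (3.05×10^13)^(1/4) = 2350 K.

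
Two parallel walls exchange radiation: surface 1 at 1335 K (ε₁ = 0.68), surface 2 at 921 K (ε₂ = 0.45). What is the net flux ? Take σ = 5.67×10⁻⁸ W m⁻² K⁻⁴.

For two large parallel gray plates, q = σ(T₁⁴ − T₂⁴) / (1/ε₁ + 1/ε₂ − 1).
1/ε₁ + 1/ε₂ − 1 = 1/0.68 + 1/0.45 − 1 = 2.693.
T₁⁴ − T₂⁴ = 3.18×10^12 − 7.20×10^11 = 2.46×10^12 K⁴.
q = 5.67×10⁻⁸ × 2.46×10^12 / 2.693 = 51700 W/m².

q ≈ 51700 W/m²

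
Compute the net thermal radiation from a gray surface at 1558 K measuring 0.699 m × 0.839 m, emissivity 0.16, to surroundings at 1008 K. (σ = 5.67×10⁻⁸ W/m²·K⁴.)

Q ≈ 25900 W

A = 0.699 × 0.839 = 0.586 m².
Q = εσA(T⁴ − T_s⁴). T⁴ − T_s⁴ = (1558)⁴ − (1008)⁴ = 5.89×10^12 − 1.03×10^12 = 4.86×10^12 K⁴.
Q = 0.16 × 5.67×10⁻⁸ × 0.586 × 4.86×10^12 = 25900 W.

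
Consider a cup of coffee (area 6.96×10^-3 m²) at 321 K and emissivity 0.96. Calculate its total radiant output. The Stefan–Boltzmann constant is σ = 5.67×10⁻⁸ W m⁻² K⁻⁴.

P ≈ 4.02 W

Stefan–Boltzmann: P = εσAT⁴ = 0.96 × 5.67×10⁻⁸ × 6.96×10^-3 × (321)⁴ = 0.96 × 5.67×10⁻⁸ × 6.96×10^-3 × 1.06×10^10.
P = 4.02 W.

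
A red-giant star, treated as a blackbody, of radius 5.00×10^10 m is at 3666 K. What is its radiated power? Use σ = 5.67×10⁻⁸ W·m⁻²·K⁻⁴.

P ≈ 3.22×10^29 W

A = 4πr² = 4π × (5.00×10^10)² = 3.14×10^22 m².
P = σAT⁴ = 5.67×10⁻⁸ × 3.14×10^22 × (3666)⁴ = 5.67×10⁻⁸ × 3.14×10^22 × 1.81×10^14.
P = 3.22×10^29 W.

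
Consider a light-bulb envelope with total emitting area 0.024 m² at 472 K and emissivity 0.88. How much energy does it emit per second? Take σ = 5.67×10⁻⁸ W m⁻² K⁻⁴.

P = εσAT⁴ = 0.88 × 5.67×10⁻⁸ × 0.0240 × (472)⁴ = 0.88 × 5.67×10⁻⁸ × 0.0240 × 4.96×10^10.
P = 59.4 W.

P ≈ 59.4 W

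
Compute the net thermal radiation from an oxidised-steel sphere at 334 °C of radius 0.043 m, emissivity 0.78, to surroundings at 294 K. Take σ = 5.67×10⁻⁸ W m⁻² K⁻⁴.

A = 4πr² = 4π × (0.043)² = 0.0232 m².
Convert: 334 °C = 607 K.
Q = εσA(T⁴ − T_s⁴). T⁴ − T_s⁴ = (607)⁴ − (294)⁴ = 1.36×10^11 − 7.47×10^9 = 1.28×10^11 K⁴.
Q = 0.78 × 5.67×10⁻⁸ × 0.0232 × 1.28×10^11 = 132 W.

Q ≈ 132 W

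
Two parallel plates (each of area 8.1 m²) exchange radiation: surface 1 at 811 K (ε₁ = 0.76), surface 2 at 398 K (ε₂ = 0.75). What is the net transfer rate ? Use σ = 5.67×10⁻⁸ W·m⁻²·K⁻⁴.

For two large parallel gray plates, q = σ(T₁⁴ − T₂⁴) / (1/ε₁ + 1/ε₂ − 1).
1/ε₁ + 1/ε₂ − 1 = 1/0.76 + 1/0.75 − 1 = 1.649.
T₁⁴ − T₂⁴ = 4.33×10^11 − 2.51×10^10 = 4.08×10^11 K⁴.
q = 5.67×10⁻⁸ × 4.08×10^11 / 1.649 = 14000 W/m².
Q = q·A = 14000 × 8.1 = 1.13×10^5 W.

Q ≈ 1.13×10^5 W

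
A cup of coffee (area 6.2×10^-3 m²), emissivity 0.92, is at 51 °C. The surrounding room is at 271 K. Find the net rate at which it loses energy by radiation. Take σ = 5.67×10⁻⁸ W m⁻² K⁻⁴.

Convert: 51 °C = 324 K.
Q = εσA(T⁴ − T_s⁴). T⁴ − T_s⁴ = (324)⁴ − (271)⁴ = 1.10×10^10 − 5.39×10^9 = 5.63×10^9 K⁴.
Q = 0.92 × 5.67×10⁻⁸ × 6.20×10^-3 × 5.63×10^9 = 1.82 W.

Q ≈ 1.82 W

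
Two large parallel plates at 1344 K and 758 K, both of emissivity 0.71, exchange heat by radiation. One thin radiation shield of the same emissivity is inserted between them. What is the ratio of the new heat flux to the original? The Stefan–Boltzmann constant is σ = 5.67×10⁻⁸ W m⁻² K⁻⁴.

With N identical shields there are N+1 = 2 gaps in series, each with the same radiative resistance, so the flux falls to 1/(N+1) of its unshielded value.

ratio ≈ 0.500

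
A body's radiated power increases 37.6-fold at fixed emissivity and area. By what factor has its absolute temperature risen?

P ∝ T⁴ ⇒ T ∝ P^(1/4), so T scales by (37.6)^(1/4) = 2.48.

factor ≈ 2.48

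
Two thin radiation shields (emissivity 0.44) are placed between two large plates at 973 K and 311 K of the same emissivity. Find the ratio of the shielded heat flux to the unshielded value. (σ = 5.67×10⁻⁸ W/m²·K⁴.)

ratio ≈ 0.333

With N identical shields there are N+1 = 3 gaps in series, each with the same radiative resistance, so the flux falls to 1/(N+1) of its unshielded value.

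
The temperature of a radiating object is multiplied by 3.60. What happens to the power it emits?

factor ≈ 168

P ∝ T⁴, so the power scales as (3.60)⁴ = 168.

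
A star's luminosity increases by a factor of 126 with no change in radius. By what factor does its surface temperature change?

factor ≈ 3.35

P ∝ T⁴ ⇒ T ∝ P^(1/4), so T scales by (126)^(1/4) = 3.35.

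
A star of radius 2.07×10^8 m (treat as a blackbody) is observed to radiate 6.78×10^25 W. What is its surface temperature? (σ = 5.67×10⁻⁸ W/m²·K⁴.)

A = 4πr² = 4π × (2.07×10^8)² = 5.38×10^17 m².
From P = σAT⁴, T = (P / σA)^(1/4) = (6.78×10^25 / (5.67×10⁻⁸ × 5.38×10^17))^(1/4).
T = (2.22×10^15)^(1/4) = 6860 K.

T ≈ 6860 K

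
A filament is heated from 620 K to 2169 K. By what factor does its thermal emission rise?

ratio ≈ 150

P ∝ T⁴, so the ratio is (2169/620)⁴ = (3.498)⁴ = 150.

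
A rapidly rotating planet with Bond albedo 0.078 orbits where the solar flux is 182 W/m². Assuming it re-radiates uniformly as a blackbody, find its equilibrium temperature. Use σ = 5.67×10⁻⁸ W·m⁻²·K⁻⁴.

T ≈ 165 K

Power absorbed = (1−a)S·πR²; power emitted = 4πR²σT⁴. Equating and cancelling πR²:
T = ((1−a)S / 4σ)^(1/4) = (168 / (4 × 5.67×10⁻⁸))^(1/4) = (7.40×10^8)^(1/4).
T = 165 K.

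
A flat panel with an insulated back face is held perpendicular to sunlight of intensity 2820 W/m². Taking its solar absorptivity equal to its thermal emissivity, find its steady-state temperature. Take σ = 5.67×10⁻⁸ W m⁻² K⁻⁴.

T ≈ 472 K

Absorbed flux αS = emitted flux εσT⁴ (one radiating face); with α = ε, T = (S/σ)^(1/4).
T = (2820 / 5.67×10⁻⁸)^(1/4) = (4.97×10^10)^(1/4).
T = 472 K.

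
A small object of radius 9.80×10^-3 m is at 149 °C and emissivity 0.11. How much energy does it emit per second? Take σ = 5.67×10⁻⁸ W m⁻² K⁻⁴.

A = 4πr² = 4π × (9.80×10^-3)² = 1.21×10^-3 m².
149 °C = 422 K.
P = εσAT⁴ = 0.11 × 5.67×10⁻⁸ × 1.21×10^-3 × (422)⁴ = 0.11 × 5.67×10⁻⁸ × 1.21×10^-3 × 3.17×10^10.
P = 0.239 W.

P ≈ 0.239 W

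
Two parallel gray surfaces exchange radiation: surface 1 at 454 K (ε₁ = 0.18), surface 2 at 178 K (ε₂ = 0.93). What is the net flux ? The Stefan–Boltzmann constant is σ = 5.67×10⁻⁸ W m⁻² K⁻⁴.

q ≈ 418 W/m²

For two large parallel gray plates, q = σ(T₁⁴ − T₂⁴) / (1/ε₁ + 1/ε₂ − 1).
1/ε₁ + 1/ε₂ − 1 = 1/0.18 + 1/0.93 − 1 = 5.631.
T₁⁴ − T₂⁴ = 4.25×10^10 − 1.00×10^9 = 4.15×10^10 K⁴.
q = 5.67×10⁻⁸ × 4.15×10^10 / 5.631 = 418 W/m².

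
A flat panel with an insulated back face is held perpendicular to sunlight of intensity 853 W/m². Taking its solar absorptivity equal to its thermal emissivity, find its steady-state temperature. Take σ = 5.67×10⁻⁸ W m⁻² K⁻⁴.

T ≈ 350 K

Absorbed flux αS = emitted flux εσT⁴ (one radiating face); with α = ε, T = (S/σ)^(1/4).
T = (853 / 5.67×10⁻⁸)^(1/4) = (1.50×10^10)^(1/4).
T = 350 K.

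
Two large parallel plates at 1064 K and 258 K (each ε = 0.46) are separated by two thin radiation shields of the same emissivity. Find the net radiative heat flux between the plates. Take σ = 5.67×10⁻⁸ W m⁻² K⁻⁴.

q ≈ 7210 W/m²

Each of the 3 gaps contributes resistance (2/ε − 1) = 2/0.46 − 1 = 3.348; total = 10.04.
q = σ(T₁⁴ − T₂⁴) / 10.04 = 5.67×10⁻⁸ × 1.28×10^12 / 10.04 = 7210 W/m².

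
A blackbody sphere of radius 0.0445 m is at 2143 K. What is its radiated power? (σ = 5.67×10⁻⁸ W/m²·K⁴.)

A = 4πr² = 4π × (0.0445)² = 0.0249 m².
P = σAT⁴ = 5.67×10⁻⁸ × 0.0249 × (2143)⁴ = 5.67×10⁻⁸ × 0.0249 × 2.11×10^13.
P = 29800 W.

P ≈ 29800 W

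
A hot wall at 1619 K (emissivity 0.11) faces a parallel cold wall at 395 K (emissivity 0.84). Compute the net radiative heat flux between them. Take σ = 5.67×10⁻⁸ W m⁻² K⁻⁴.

q ≈ 41800 W/m²

For two large parallel gray plates, q = σ(T₁⁴ − T₂⁴) / (1/ε₁ + 1/ε₂ − 1).
1/ε₁ + 1/ε₂ − 1 = 1/0.11 + 1/0.84 − 1 = 9.281.
T₁⁴ − T₂⁴ = 6.87×10^12 − 2.43×10^10 = 6.85×10^12 K⁴.
q = 5.67×10⁻⁸ × 6.85×10^12 / 9.281 = 41800 W/m².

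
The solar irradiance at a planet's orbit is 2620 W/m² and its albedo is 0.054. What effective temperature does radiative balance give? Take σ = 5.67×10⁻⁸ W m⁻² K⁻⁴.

Power absorbed = (1−a)S·πR²; power emitted = 4πR²σT⁴. Equating and cancelling πR²:
T = ((1−a)S / 4σ)^(1/4) = (2480 / (4 × 5.67×10⁻⁸))^(1/4) = (1.09×10^10)^(1/4).
T = 323 K.

T ≈ 323 K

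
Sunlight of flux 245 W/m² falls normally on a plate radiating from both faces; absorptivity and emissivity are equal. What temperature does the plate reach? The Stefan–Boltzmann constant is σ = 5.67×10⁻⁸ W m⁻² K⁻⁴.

Absorbed flux αS = emitted flux 2εσT⁴ per unit area; with α = ε this gives T = (S/2σ)^(1/4).
T = (245 / (2 × 5.67×10⁻⁸))^(1/4) = (2.16×10^9)^(1/4).
T = 216 K.

T ≈ 216 K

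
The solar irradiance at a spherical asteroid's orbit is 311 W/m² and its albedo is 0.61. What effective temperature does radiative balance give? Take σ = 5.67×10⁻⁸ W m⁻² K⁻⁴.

T ≈ 152 K

Power absorbed = (1−a)S·πR²; power emitted = 4πR²σT⁴. Equating and cancelling πR²:
T = ((1−a)S / 4σ)^(1/4) = (121 / (4 × 5.67×10⁻⁸))^(1/4) = (5.35×10^8)^(1/4).
T = 152 K.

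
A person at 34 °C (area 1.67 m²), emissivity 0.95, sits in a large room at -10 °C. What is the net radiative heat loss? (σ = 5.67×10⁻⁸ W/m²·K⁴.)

Q ≈ 369 W

Convert: 34 °C = 307 K; -10 °C = 263 K.
Q = εσA(T⁴ − T_s⁴). T⁴ − T_s⁴ = (307)⁴ − (263)⁴ = 8.88×10^9 − 4.78×10^9 = 4.10×10^9 K⁴.
Q = 0.95 × 5.67×10⁻⁸ × 1.67 × 4.10×10^9 = 369 W.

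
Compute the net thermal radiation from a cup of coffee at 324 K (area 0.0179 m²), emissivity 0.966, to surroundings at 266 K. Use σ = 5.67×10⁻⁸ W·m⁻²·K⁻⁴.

Q ≈ 5.90 W

Q = εσA(T⁴ − T_s⁴). T⁴ − T_s⁴ = (324)⁴ − (266)⁴ = 1.10×10^10 − 5.01×10^9 = 6.01×10^9 K⁴.
Q = 0.966 × 5.67×10⁻⁸ × 0.0179 × 6.01×10^9 = 5.90 W.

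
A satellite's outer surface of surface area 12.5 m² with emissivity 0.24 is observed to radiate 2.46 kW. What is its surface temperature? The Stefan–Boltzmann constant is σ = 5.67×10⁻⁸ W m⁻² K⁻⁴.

From P = εσAT⁴, T = (P / εσA)^(1/4) = (2460 / (0.24 × 5.67×10⁻⁸ × 12.5))^(1/4).
T = (1.45×10^10)^(1/4) = 347 K.

T ≈ 347 K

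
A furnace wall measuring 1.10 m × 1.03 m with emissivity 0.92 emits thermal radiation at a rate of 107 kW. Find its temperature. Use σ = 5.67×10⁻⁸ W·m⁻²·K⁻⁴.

T ≈ 1160 K

A = 1.10 × 1.03 = 1.13 m².
From P = εσAT⁴, T = (P / εσA)^(1/4) = (1.07×10^5 / (0.92 × 5.67×10⁻⁸ × 1.13))^(1/4).
T = (1.81×10^12)^(1/4) = 1160 K.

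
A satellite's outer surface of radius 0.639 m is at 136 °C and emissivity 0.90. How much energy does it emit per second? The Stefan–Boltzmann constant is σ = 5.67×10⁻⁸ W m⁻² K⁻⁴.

P ≈ 7330 W

A = 4πr² = 4π × (0.639)² = 5.13 m².
136 °C = 409 K.
P = εσAT⁴ = 0.90 × 5.67×10⁻⁸ × 5.13 × (409)⁴ = 0.90 × 5.67×10⁻⁸ × 5.13 × 2.80×10^10.
P = 7330 W.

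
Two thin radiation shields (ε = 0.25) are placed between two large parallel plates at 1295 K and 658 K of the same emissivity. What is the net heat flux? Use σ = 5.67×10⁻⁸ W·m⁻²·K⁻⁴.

Each of the 3 gaps contributes resistance (2/ε − 1) = 2/0.25 − 1 = 7.000; total = 21.00.
q = σ(T₁⁴ − T₂⁴) / 21.00 = 5.67×10⁻⁸ × 2.62×10^12 / 21.00 = 7090 W/m².

q ≈ 7090 W/m²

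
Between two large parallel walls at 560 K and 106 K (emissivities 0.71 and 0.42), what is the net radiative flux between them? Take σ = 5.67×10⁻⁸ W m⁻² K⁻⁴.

For two large parallel gray plates, q = σ(T₁⁴ − T₂⁴) / (1/ε₁ + 1/ε₂ − 1).
1/ε₁ + 1/ε₂ − 1 = 1/0.71 + 1/0.42 − 1 = 2.789.
T₁⁴ − T₂⁴ = 9.83×10^10 − 1.26×10^8 = 9.82×10^10 K⁴.
q = 5.67×10⁻⁸ × 9.82×10^10 / 2.789 = 2000 W/m².

q ≈ 2000 W/m²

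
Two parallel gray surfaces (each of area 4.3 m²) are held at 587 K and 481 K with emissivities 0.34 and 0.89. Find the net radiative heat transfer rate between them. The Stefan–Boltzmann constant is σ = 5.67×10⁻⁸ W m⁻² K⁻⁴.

Q ≈ 5190 W

For two large parallel gray plates, q = σ(T₁⁴ − T₂⁴) / (1/ε₁ + 1/ε₂ − 1).
1/ε₁ + 1/ε₂ − 1 = 1/0.34 + 1/0.89 − 1 = 3.065.
T₁⁴ − T₂⁴ = 1.19×10^11 − 5.35×10^10 = 6.52×10^10 K⁴.
q = 5.67×10⁻⁸ × 6.52×10^10 / 3.065 = 1210 W/m².
Q = q·A = 1210 × 4.3 = 5190 W.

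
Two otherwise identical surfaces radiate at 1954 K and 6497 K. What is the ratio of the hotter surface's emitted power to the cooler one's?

ratio ≈ 122

P ∝ T⁴, so the ratio is (6497/1954)⁴ = (3.325)⁴ = 122.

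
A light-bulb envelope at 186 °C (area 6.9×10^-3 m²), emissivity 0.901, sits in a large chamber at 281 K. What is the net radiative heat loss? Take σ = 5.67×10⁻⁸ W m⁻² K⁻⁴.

Q ≈ 13.4 W

Convert: 186 °C = 459 K.
Q = εσA(T⁴ − T_s⁴). T⁴ − T_s⁴ = (459)⁴ − (281)⁴ = 4.44×10^10 − 6.23×10^9 = 3.82×10^10 K⁴.
Q = 0.901 × 5.67×10⁻⁸ × 6.90×10^-3 × 3.82×10^10 = 13.4 W.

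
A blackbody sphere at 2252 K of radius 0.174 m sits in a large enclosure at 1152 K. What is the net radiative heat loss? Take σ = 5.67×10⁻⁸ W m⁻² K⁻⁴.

A = 4πr² = 4π × (0.174)² = 0.380 m².
Q = σA(T⁴ − T_s⁴). T⁴ − T_s⁴ = (2252)⁴ − (1152)⁴ = 2.57×10^13 − 1.76×10^12 = 2.40×10^13 K⁴.
Q = 5.67×10⁻⁸ × 0.380 × 2.40×10^13 = 5.17×10^5 W.

Q ≈ 5.17×10^5 W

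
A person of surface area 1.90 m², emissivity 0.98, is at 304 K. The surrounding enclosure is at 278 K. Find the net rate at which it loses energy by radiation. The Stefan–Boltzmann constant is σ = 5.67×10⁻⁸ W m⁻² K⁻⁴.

Q = εσA(T⁴ − T_s⁴). T⁴ − T_s⁴ = (304)⁴ − (278)⁴ = 8.54×10^9 − 5.97×10^9 = 2.57×10^9 K⁴.
Q = 0.98 × 5.67×10⁻⁸ × 1.90 × 2.57×10^9 = 271 W.

Q ≈ 271 W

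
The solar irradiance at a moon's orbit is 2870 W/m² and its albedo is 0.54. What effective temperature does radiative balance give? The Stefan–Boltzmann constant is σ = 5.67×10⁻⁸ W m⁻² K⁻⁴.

Power absorbed = (1−a)S·πR²; power emitted = 4πR²σT⁴. Equating and cancelling πR²:
T = ((1−a)S / 4σ)^(1/4) = (1320 / (4 × 5.67×10⁻⁸))^(1/4) = (5.82×10^9)^(1/4).
T = 276 K.

T ≈ 276 K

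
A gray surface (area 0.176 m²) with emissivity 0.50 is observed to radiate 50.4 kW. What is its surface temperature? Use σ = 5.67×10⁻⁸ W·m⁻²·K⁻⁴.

From P = εσAT⁴, T = (P / εσA)^(1/4) = (50400 / (0.50 × 5.67×10⁻⁸ × 0.176))^(1/4).
T = (1.01×10^13)^(1/4) = 1780 K.

T ≈ 1780 K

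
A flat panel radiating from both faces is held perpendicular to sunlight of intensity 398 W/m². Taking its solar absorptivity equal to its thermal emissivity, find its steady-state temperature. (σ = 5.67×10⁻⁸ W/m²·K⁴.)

Absorbed flux αS = emitted flux 2εσT⁴ per unit area; with α = ε this gives T = (S/2σ)^(1/4).
T = (398 / (2 × 5.67×10⁻⁸))^(1/4) = (3.51×10^9)^(1/4).
T = 243 K.

T ≈ 243 K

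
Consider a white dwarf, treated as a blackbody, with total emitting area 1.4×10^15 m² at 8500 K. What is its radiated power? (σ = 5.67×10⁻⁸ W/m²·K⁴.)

P ≈ 4.14×10^23 W

P = σAT⁴ = 5.67×10⁻⁸ × 1.40×10^15 × (8500)⁴ = 5.67×10⁻⁸ × 1.40×10^15 × 5.22×10^15.
P = 4.14×10^23 W.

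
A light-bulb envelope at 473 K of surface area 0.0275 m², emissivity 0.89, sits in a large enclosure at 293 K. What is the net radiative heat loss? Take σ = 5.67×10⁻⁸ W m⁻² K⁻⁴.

Q ≈ 59.2 W

Q = εσA(T⁴ − T_s⁴). T⁴ − T_s⁴ = (473)⁴ − (293)⁴ = 5.01×10^10 − 7.37×10^9 = 4.27×10^10 K⁴.
Q = 0.89 × 5.67×10⁻⁸ × 0.0275 × 4.27×10^10 = 59.2 W.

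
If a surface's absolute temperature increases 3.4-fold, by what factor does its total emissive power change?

factor ≈ 134

P ∝ T⁴, so the power scales as (3.4)⁴ = 134.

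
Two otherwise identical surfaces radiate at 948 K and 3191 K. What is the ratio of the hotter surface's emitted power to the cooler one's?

ratio ≈ 128

P ∝ T⁴, so the ratio is (3191/948)⁴ = (3.366)⁴ = 128.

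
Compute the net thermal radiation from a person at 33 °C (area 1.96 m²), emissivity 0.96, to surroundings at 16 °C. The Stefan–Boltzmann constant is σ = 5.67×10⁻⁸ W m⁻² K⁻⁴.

Q ≈ 191 W

Convert: 33 °C = 306 K; 16 °C = 289 K.
Q = εσA(T⁴ − T_s⁴). T⁴ − T_s⁴ = (306)⁴ − (289)⁴ = 8.77×10^9 − 6.98×10^9 = 1.79×10^9 K⁴.
Q = 0.96 × 5.67×10⁻⁸ × 1.96 × 1.79×10^9 = 191 W.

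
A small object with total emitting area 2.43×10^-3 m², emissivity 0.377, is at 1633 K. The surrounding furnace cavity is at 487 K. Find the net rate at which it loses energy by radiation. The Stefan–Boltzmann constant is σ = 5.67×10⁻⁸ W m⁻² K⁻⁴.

Q = εσA(T⁴ − T_s⁴). T⁴ − T_s⁴ = (1633)⁴ − (487)⁴ = 7.11×10^12 − 5.62×10^10 = 7.05×10^12 K⁴.
Q = 0.377 × 5.67×10⁻⁸ × 2.43×10^-3 × 7.05×10^12 = 366 W.

Q ≈ 366 W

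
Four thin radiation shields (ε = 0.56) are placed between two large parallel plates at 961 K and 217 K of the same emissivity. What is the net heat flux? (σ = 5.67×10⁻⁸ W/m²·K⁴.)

Each of the 5 gaps contributes resistance (2/ε − 1) = 2/0.56 − 1 = 2.571; total = 12.86.
q = σ(T₁⁴ − T₂⁴) / 12.86 = 5.67×10⁻⁸ × 8.51×10^11 / 12.86 = 3750 W/m².

q ≈ 3750 W/m²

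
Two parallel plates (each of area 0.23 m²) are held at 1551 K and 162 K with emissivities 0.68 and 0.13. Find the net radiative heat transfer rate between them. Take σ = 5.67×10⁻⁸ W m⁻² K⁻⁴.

For two large parallel gray plates, q = σ(T₁⁴ − T₂⁴) / (1/ε₁ + 1/ε₂ − 1).
1/ε₁ + 1/ε₂ − 1 = 1/0.68 + 1/0.13 − 1 = 8.163.
T₁⁴ − T₂⁴ = 5.79×10^12 − 6.89×10^8 = 5.79×10^12 K⁴.
q = 5.67×10⁻⁸ × 5.79×10^12 / 8.163 = 40200 W/m².
Q = q·A = 40200 × 0.23 = 9240 W.

Q ≈ 9240 W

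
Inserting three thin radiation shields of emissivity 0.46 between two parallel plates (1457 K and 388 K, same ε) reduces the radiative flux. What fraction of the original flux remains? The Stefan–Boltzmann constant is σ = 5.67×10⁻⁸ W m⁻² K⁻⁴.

With N identical shields there are N+1 = 4 gaps in series, each with the same radiative resistance, so the flux falls to 1/(N+1) of its unshielded value.

ratio ≈ 0.250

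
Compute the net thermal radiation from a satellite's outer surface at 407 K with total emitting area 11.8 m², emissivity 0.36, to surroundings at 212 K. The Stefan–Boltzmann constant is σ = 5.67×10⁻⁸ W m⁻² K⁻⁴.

Q ≈ 6120 W

Q = εσA(T⁴ − T_s⁴). T⁴ − T_s⁴ = (407)⁴ − (212)⁴ = 2.74×10^10 − 2.02×10^9 = 2.54×10^10 K⁴.
Q = 0.36 × 5.67×10⁻⁸ × 11.8 × 2.54×10^10 = 6120 W.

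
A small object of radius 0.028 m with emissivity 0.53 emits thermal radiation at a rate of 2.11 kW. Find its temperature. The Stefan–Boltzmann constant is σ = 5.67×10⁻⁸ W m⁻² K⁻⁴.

A = 4πr² = 4π × (0.028)² = 9.85×10^-3 m².
From P = εσAT⁴, T = (P / εσA)^(1/4) = (2110 / (0.53 × 5.67×10⁻⁸ × 9.85×10^-3))^(1/4).
T = (7.13×10^12)^(1/4) = 1630 K.

T ≈ 1630 K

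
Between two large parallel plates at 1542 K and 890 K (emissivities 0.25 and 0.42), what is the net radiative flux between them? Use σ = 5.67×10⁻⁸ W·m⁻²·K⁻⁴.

For two large parallel gray plates, q = σ(T₁⁴ − T₂⁴) / (1/ε₁ + 1/ε₂ − 1).
1/ε₁ + 1/ε₂ − 1 = 1/0.25 + 1/0.42 − 1 = 5.381.
T₁⁴ − T₂⁴ = 5.65×10^12 − 6.27×10^11 = 5.03×10^12 K⁴.
q = 5.67×10⁻⁸ × 5.03×10^12 / 5.381 = 53000 W/m².

q ≈ 53000 W/m²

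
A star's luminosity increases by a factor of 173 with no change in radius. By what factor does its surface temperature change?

factor ≈ 3.63

P ∝ T⁴ ⇒ T ∝ P^(1/4), so T scales by (173)^(1/4) = 3.63.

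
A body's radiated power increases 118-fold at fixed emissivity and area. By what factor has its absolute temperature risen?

factor ≈ 3.30

P ∝ T⁴ ⇒ T ∝ P^(1/4), so T scales by (118)^(1/4) = 3.30.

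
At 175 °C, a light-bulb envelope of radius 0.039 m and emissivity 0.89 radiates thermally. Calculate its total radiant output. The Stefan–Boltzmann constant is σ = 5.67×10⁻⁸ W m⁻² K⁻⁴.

P ≈ 38.9 W

A = 4πr² = 4π × (0.039)² = 0.0191 m².
175 °C = 448 K.
P = εσAT⁴ = 0.89 × 5.67×10⁻⁸ × 0.0191 × (448)⁴ = 0.89 × 5.67×10⁻⁸ × 0.0191 × 4.03×10^10.
P = 38.9 W.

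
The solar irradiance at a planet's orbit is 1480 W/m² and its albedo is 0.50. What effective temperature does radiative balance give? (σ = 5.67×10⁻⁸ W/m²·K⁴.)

Power absorbed = (1−a)S·πR²; power emitted = 4πR²σT⁴. Equating and cancelling πR²:
T = ((1−a)S / 4σ)^(1/4) = (740 / (4 × 5.67×10⁻⁸))^(1/4) = (3.26×10^9)^(1/4).
T = 239 K.

T ≈ 239 K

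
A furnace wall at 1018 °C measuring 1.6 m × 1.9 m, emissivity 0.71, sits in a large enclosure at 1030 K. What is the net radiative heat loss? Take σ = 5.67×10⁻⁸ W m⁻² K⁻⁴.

Q ≈ 2.02×10^5 W

A = 1.6 × 1.9 = 3.04 m².
Convert: 1018 °C = 1291 K.
Q = εσA(T⁴ − T_s⁴). T⁴ − T_s⁴ = (1291)⁴ − (1030)⁴ = 2.78×10^12 − 1.13×10^12 = 1.65×10^12 K⁴.
Q = 0.71 × 5.67×10⁻⁸ × 3.04 × 1.65×10^12 = 2.02×10^5 W.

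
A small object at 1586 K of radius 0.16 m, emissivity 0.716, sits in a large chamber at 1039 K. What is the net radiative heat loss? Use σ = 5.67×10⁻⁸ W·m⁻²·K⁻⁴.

Q ≈ 67400 W

A = 4πr² = 4π × (0.16)² = 0.322 m².
Q = εσA(T⁴ − T_s⁴). T⁴ − T_s⁴ = (1586)⁴ − (1039)⁴ = 6.33×10^12 − 1.17×10^12 = 5.16×10^12 K⁴.
Q = 0.716 × 5.67×10⁻⁸ × 0.322 × 5.16×10^12 = 67400 W.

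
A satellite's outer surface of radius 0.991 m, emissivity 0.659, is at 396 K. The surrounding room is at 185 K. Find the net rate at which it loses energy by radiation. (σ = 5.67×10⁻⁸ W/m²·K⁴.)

Q ≈ 10800 W

A = 4πr² = 4π × (0.991)² = 12.3 m².
Q = εσA(T⁴ − T_s⁴). T⁴ − T_s⁴ = (396)⁴ − (185)⁴ = 2.46×10^10 − 1.17×10^9 = 2.34×10^10 K⁴.
Q = 0.659 × 5.67×10⁻⁸ × 12.3 × 2.34×10^10 = 10800 W.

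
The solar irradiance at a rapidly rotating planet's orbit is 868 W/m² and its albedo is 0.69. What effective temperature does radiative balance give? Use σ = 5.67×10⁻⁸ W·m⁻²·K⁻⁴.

Power absorbed = (1−a)S·πR²; power emitted = 4πR²σT⁴. Equating and cancelling πR²:
T = ((1−a)S / 4σ)^(1/4) = (269 / (4 × 5.67×10⁻⁸))^(1/4) = (1.19×10^9)^(1/4).
T = 186 K.

T ≈ 186 K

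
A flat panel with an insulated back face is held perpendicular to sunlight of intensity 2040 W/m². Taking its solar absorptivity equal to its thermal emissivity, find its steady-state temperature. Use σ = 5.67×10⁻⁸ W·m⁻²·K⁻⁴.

T ≈ 436 K

Absorbed flux αS = emitted flux εσT⁴ (one radiating face); with α = ε, T = (S/σ)^(1/4).
T = (2040 / 5.67×10⁻⁸)^(1/4) = (3.60×10^10)^(1/4).
T = 436 K.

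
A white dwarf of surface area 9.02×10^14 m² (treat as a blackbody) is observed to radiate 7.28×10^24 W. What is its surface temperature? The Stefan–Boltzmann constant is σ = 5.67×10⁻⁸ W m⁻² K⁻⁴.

From P = σAT⁴, T = (P / σA)^(1/4) = (7.28×10^24 / (5.67×10⁻⁸ × 9.02×10^14))^(1/4).
T = (1.42×10^17)^(1/4) = 19400 K.

T ≈ 19400 K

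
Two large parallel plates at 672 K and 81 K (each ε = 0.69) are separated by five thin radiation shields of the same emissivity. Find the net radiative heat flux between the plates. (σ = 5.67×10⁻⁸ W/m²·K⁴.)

q ≈ 1010 W/m²

Each of the 6 gaps contributes resistance (2/ε − 1) = 2/0.69 − 1 = 1.899; total = 11.39.
q = σ(T₁⁴ − T₂⁴) / 11.39 = 5.67×10⁻⁸ × 2.04×10^11 / 11.39 = 1010 W/m².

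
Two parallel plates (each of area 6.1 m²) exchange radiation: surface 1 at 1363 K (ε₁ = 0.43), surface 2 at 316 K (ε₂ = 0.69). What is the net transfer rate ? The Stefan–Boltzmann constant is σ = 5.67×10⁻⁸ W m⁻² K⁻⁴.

Q ≈ 4.29×10^5 W

For two large parallel gray plates, q = σ(T₁⁴ − T₂⁴) / (1/ε₁ + 1/ε₂ − 1).
1/ε₁ + 1/ε₂ − 1 = 1/0.43 + 1/0.69 − 1 = 2.775.
T₁⁴ − T₂⁴ = 3.45×10^12 − 9.97×10^9 = 3.44×10^12 K⁴.
q = 5.67×10⁻⁸ × 3.44×10^12 / 2.775 = 70300 W/m².
Q = q·A = 70300 × 6.1 = 4.29×10^5 W.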